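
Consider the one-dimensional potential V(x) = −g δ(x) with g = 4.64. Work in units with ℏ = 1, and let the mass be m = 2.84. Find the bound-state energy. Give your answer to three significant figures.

E = -30.6

For x ≠ 0 the bound state is ψ ∝ e^{−κ|x|}; integrating the TISE across the delta gives the cusp condition 2κ = 2mg/ℏ², so κ = 13.18.
Then E = −ℏ²κ²/(2m) = −mg²/(2ℏ²) = -30.57.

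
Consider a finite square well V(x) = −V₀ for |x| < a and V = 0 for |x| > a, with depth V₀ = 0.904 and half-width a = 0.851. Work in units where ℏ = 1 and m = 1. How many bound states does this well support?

The dimensionless depth is z₀ = a√(2mV₀)/ℏ = 0.851 × √(1.808) = 1.144.
A new bound state (alternating even/odd) appears each time z₀ passes a multiple of π/2, so N = ⌊2z₀/π⌋ + 1 = ⌊0.7285⌋ + 1 = 1.

N = 1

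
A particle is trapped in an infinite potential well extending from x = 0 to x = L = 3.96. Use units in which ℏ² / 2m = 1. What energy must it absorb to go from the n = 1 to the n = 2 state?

ΔE = 1.89

E_n = n²π²ℏ²/(2mL²), so ΔE = (2² − 1²) π²ℏ²/(2mL²).
ΔE = 3 × π² / (2 × 0.5 × 3.96²) = 1.888.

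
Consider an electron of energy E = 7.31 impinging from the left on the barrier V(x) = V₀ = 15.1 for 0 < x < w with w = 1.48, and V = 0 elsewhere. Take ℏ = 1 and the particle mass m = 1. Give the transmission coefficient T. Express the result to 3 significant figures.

Since E < V₀ the interior solution is evanescent with decay constant κ = √(2m(V₀ − E))/ℏ = 3.947.
κw = 5.842, sinh(κw) = 172.2.
Matching ψ, ψ′ at both faces gives T = [1 + V₀² sinh²(κw) / (4E(V₀ − E))]⁻¹ = 1/29680 = 0.0000337.

T = 0.0000337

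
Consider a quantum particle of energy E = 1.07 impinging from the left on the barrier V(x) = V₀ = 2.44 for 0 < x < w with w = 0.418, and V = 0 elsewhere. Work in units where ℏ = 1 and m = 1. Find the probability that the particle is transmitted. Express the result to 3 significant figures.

Since E < V₀ the interior solution is evanescent with decay constant κ = √(2m(V₀ − E))/ℏ = 1.655.
κw = 0.6919, sinh(κw) = 0.7485.
Matching ψ, ψ′ at both faces gives T = [1 + V₀² sinh²(κw) / (4E(V₀ − E))]⁻¹ = 1/1.569 = 0.637.

T = 0.637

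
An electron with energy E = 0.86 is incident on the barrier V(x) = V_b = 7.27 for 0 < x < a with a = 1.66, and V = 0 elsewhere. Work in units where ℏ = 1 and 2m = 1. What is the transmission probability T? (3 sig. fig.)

E < V_b: inside the barrier ψ ∝ e^{±κx} with κ = √(2m(V_b − E))/ℏ = 2.532.
κa = 4.203, sinh(κa) = 33.43.
Matching ψ, ψ′ at both faces gives T = [1 + V_b² sinh²(κa) / (4E(V_b − E))]⁻¹ = 1/2679 = 0.000373.

T = 0.000373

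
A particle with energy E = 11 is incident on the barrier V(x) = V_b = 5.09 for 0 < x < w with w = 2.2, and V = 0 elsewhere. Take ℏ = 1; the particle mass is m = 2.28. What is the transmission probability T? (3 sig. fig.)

E > V_b: inside the barrier k₂ = √(2m(E − V_b))/ℏ = 5.191, k₂w = 11.42.
T = [1 + V_b² sin²(k₂w) / (4E(E − V_b))]⁻¹ = 1/1.083 = 0.924.

T = 0.924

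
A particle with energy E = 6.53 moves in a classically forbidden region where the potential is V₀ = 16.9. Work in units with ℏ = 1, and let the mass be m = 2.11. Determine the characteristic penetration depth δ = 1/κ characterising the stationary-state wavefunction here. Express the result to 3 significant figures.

Since E < V₀ the TISE in this region is ψ'' = κ²ψ with κ = √(2m(V₀ − E))/ℏ.
κ = √(2 × 2.11 × 10.37) = 6.615. The penetration depth is δ = 1/κ = 0.151.

δ = 0.151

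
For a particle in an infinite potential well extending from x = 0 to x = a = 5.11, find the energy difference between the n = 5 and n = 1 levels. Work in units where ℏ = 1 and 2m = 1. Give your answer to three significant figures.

E_n = n²π²ℏ²/(2ma²), so ΔE = (5² − 1²) π²ℏ²/(2ma²).
ΔE = 24 × π² / (2 × 0.5 × 5.11²) = 9.071.

ΔE = 9.07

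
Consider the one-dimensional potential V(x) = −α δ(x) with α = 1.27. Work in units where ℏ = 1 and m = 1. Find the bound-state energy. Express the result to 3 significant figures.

For x ≠ 0 the bound state is ψ ∝ e^{−κ|x|}; integrating the TISE across the delta gives the cusp condition 2κ = 2mα/ℏ², so κ = 1.270.
Then E = −ℏ²κ²/(2m) = −mα²/(2ℏ²) = -0.8065.

E = -0.806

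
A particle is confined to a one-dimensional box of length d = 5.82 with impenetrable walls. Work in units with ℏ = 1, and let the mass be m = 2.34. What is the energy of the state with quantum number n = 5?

E = 1.56

The infinite-well eigenfunctions ψ_n = √(2/d) sin(nπx/d) vanish at both walls, giving E_n = n²π²ℏ²/(2md²).
E_5 = 5² × π² / (2 × 2.34 × 5.82²) = 1.556.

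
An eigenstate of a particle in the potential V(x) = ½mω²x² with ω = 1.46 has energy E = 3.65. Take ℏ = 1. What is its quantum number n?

n = 2

E_n = ℏω(n + ½) ⇒ n = E/(ℏω) − ½ = 3.65/1.46 − 0.5 = 2.000 → n = 2.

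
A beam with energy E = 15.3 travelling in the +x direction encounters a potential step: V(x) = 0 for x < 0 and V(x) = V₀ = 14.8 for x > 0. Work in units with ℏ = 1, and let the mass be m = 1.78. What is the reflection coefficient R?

The wavenumbers are k₁ = √(2mE)/ℏ = 7.380 on the left and k₂ = √(2m(E − V₀))/ℏ = 1.334 on the right.
Matching ψ and ψ′ at x = 0 gives r = (k₁ − k₂)/(k₁ + k₂), so R = r² = 0.4814 and T = 1 − R = 0.5186.

R = 0.481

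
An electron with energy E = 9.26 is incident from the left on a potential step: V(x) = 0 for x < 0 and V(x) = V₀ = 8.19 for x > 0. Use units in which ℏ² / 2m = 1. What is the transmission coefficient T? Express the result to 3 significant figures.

T = 0.757

On each side the TISE gives plane waves with k = √(2m(E − V))/ℏ: k₁ = √(2·½·9.26) = 3.043, k₂ = √(2·½·1.07) = 1.034.
Continuity of ψ and ψ′ at the step yields the reflection amplitude r = (k₁ − k₂)/(k₁ + k₂) = 0.4926; thus R = |r|² = 0.2427, T = 0.7573.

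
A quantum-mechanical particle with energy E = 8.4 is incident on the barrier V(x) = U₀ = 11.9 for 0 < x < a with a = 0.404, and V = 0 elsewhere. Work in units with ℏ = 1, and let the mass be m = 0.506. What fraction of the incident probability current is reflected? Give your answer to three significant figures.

E < U₀: inside the barrier ψ ∝ e^{±κx} with κ = √(2m(U₀ − E))/ℏ = 1.882.
κa = 0.7603, sinh(κa) = 0.8357.
Matching ψ, ψ′ at both faces gives T = [1 + U₀² sinh²(κa) / (4E(U₀ − E))]⁻¹ = 1/1.841 = 0.543.
R = 1 − T = 0.457.

R = 0.457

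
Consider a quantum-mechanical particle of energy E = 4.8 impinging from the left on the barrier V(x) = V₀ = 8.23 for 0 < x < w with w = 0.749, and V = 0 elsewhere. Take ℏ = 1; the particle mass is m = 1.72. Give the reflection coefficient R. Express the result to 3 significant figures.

R = 0.978

Since E < V₀ the interior solution is evanescent with decay constant κ = √(2m(V₀ − E))/ℏ = 3.435.
κw = 2.573, sinh(κw) = 6.513.
Matching ψ, ψ′ at both faces gives T = [1 + V₀² sinh²(κw) / (4E(V₀ − E))]⁻¹ = 1/44.63 = 0.0224.
R = 1 − T = 0.978.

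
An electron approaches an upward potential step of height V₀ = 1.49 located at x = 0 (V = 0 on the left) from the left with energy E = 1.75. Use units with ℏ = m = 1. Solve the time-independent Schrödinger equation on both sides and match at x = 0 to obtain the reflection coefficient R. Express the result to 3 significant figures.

R = 0.197

On each side the TISE gives plane waves with k = √(2m(E − V))/ℏ: k₁ = √(2·1·1.75) = 1.871, k₂ = √(2·1·0.26) = 0.7211.
Continuity of ψ and ψ′ at the step yields the reflection amplitude r = (k₁ − k₂)/(k₁ + k₂) = 0.4436; thus R = |r|² = 0.1968, T = 0.8032.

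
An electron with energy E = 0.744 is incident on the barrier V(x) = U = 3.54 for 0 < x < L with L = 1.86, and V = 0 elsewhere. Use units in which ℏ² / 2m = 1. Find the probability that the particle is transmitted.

T = 0.00527

Since E < U the interior solution is evanescent with decay constant κ = √(2m(U − E))/ℏ = 1.672.
κL = 3.110, sinh(κL) = 11.19.
The exact tunnelling result is T⁻¹ = 1 + U² sinh²(κL) / [4E(U − E)] = 189.6, so T = 0.00527.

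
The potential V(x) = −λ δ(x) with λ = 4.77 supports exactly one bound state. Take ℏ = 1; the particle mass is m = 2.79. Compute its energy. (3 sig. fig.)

For x ≠ 0 the bound state is ψ ∝ e^{−κ|x|}; integrating the TISE across the delta gives the cusp condition 2κ = 2mλ/ℏ², so κ = 13.31.
Then E = −ℏ²κ²/(2m) = −mλ²/(2ℏ²) = -31.74.

E = -31.7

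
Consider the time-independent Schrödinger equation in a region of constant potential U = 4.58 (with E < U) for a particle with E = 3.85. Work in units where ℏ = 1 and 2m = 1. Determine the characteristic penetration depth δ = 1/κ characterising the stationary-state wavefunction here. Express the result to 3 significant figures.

Since E < U the TISE in this region is ψ'' = κ²ψ with κ = √(2m(U − E))/ℏ.
κ = √(2 × 0.5 × 0.73) = 0.8544. The penetration depth is δ = 1/κ = 1.17.

δ = 1.17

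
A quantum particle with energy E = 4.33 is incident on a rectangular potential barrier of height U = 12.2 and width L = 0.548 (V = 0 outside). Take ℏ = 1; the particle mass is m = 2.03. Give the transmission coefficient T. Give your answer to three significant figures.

Since E < U the interior solution is evanescent with decay constant κ = √(2m(U − E))/ℏ = 5.653.
κL = 3.098, sinh(κL) = 11.05.
The exact tunnelling result is T⁻¹ = 1 + U² sinh²(κL) / [4E(U − E)] = 134.3, so T = 0.00744.

T = 0.00744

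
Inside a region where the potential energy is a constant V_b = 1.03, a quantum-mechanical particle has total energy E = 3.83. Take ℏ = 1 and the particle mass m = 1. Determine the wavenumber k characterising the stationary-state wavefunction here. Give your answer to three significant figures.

With E > V_b the solution is oscillatory, ψ ∝ e^{±ikx} with k = √(2m(E − V_b))/ℏ.
k = √(2 × 1 × 2.8) = 2.366.

k = 2.37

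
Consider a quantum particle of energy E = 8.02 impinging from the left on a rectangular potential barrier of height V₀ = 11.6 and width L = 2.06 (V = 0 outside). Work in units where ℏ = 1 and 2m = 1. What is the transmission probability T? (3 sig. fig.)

T = 0.00140

E < V₀: inside the barrier ψ ∝ e^{±κx} with κ = √(2m(V₀ − E))/ℏ = 1.892.
κL = 3.898, sinh(κL) = 24.63.
The exact tunnelling result is T⁻¹ = 1 + V₀² sinh²(κL) / [4E(V₀ − E)] = 712.0, so T = 0.00140.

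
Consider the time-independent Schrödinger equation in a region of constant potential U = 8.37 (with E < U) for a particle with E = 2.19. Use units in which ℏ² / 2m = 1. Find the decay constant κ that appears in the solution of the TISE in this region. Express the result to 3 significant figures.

Since E < U the TISE in this region is ψ'' = κ²ψ with κ = √(2m(U − E))/ℏ.
κ = √(2 × 0.5 × 6.18) = 2.486.

κ = 2.49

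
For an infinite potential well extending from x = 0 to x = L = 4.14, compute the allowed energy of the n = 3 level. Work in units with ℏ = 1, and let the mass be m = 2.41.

Requiring ψ(0) = ψ(L) = 0 quantises k = nπ/L, hence E_n = ℏ²k²/2m = n²π²ℏ²/(2mL²).
E_3 = 3² × π² / (2 × 2.41 × 4.14²) = 1.075.

E = 1.08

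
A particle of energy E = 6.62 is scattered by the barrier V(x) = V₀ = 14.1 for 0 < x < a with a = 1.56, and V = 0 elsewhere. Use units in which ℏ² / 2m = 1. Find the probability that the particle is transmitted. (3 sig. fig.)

T = 0.000784

Since E < V₀ the interior solution is evanescent with decay constant κ = √(2m(V₀ − E))/ℏ = 2.735.
κa = 4.267, sinh(κa) = 35.63.
Matching ψ, ψ′ at both faces gives T = [1 + V₀² sinh²(κa) / (4E(V₀ − E))]⁻¹ = 1/1275 = 0.000784.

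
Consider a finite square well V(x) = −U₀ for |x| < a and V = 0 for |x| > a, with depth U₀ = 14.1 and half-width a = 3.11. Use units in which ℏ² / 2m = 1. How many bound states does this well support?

N = 8

The dimensionless depth is z₀ = a√(2mU₀)/ℏ = 3.11 × √(14.10) = 11.68.
The even/odd transcendental equations gain one root per π/2 in z₀, giving N = 1 + ⌊2z₀/π⌋ = 1 + ⌊7.434⌋ = 8.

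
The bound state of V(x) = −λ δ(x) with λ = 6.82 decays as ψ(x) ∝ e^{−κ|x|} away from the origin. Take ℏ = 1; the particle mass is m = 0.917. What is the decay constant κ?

κ = 6.25

Integrate −(ℏ²/2m)ψ'' − λδ(x)ψ = Eψ from −ε to +ε: the ψ'' term gives ψ'(0⁺) − ψ'(0⁻) and the δ term gives −(2mλ/ℏ²)ψ(0).
With ψ ∝ e^{−κ|x|} this yields −2κ = −2mλ/ℏ², so κ = mλ/ℏ² = 6.254.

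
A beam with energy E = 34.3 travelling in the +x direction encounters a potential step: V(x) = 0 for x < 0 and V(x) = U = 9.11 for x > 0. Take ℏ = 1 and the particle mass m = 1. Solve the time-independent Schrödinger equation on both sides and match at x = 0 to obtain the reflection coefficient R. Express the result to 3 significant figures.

On each side the TISE gives plane waves with k = √(2m(E − V))/ℏ: k₁ = √(2·1·34.3) = 8.283, k₂ = √(2·1·25.19) = 7.098.
Matching ψ and ψ′ at x = 0 gives r = (k₁ − k₂)/(k₁ + k₂), so R = r² = 0.005932 and T = 1 − R = 0.9941.

R = 0.00593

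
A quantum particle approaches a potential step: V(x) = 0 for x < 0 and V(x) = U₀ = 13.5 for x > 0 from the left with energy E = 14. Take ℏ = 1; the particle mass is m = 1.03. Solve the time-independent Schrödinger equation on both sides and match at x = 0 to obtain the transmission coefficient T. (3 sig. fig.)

On each side the TISE gives plane waves with k = √(2m(E − V))/ℏ: k₁ = √(2·1.03·14) = 5.370, k₂ = √(2·1.03·0.5) = 1.015.
Matching ψ and ψ′ at x = 0 gives r = (k₁ − k₂)/(k₁ + k₂), so R = r² = 0.4653 and T = 1 − R = 0.5347.

T = 0.535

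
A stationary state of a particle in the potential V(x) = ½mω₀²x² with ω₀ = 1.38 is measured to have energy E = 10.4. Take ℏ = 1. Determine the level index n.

E_n = ℏω₀(n + ½) ⇒ n = E/(ℏω₀) − ½ = 10.4/1.38 − 0.5 = 7.036 → n = 7.

n = 7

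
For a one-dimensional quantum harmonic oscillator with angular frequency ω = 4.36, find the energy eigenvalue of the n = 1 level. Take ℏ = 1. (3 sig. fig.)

E = 6.54

Using E_n = (n + ½)ℏω: E_1 = 1.5 × 4.36 = 6.540.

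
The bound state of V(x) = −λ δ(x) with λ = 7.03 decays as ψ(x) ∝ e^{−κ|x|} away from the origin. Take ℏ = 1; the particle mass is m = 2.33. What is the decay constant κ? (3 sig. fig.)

κ = 16.4

Integrate −(ℏ²/2m)ψ'' − λδ(x)ψ = Eψ from −ε to +ε: the ψ'' term gives ψ'(0⁺) − ψ'(0⁻) and the δ term gives −(2mλ/ℏ²)ψ(0).
With ψ ∝ e^{−κ|x|} this yields −2κ = −2mλ/ℏ², so κ = mλ/ℏ² = 16.38.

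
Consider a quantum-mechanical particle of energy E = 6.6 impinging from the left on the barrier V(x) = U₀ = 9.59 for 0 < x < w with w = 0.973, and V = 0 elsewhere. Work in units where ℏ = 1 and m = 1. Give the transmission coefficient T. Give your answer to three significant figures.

E < U₀: inside the barrier ψ ∝ e^{±κx} with κ = √(2m(U₀ − E))/ℏ = 2.445.
κw = 2.379, sinh(κw) = 5.353.
The exact tunnelling result is T⁻¹ = 1 + U₀² sinh²(κw) / [4E(U₀ − E)] = 34.38, so T = 0.0291.

T = 0.0291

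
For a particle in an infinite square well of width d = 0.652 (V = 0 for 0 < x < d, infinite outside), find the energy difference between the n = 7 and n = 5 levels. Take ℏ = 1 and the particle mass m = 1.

ΔE = 279

E_n = n²π²ℏ²/(2md²), so ΔE = (7² − 5²) π²ℏ²/(2md²).
ΔE = 24 × π² / (2 × 1 × 0.652²) = 278.6.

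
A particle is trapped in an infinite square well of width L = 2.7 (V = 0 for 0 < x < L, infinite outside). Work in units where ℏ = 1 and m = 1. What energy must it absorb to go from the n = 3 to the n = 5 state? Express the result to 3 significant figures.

ΔE = 10.8

E_n = n²π²ℏ²/(2mL²), so ΔE = (5² − 3²) π²ℏ²/(2mL²).
ΔE = 16 × π² / (2 × 1 × 2.7²) = 10.83.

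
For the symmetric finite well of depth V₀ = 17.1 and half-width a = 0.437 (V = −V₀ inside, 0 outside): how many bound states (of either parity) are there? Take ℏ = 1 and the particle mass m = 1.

Define the well-strength parameter z₀ = (a/ℏ)√(2mV₀) = 0.437 × √(2·1·17.1) = 2.556.
The even/odd transcendental equations gain one root per π/2 in z₀, giving N = 1 + ⌊2z₀/π⌋ = 1 + ⌊1.627⌋ = 2.

N = 2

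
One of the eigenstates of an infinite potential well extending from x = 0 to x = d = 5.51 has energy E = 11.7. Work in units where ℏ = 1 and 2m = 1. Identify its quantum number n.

From E_n = n²π²ℏ²/(2md²) invert to n = √(2md²E)/(πℏ).
n = (5.51/π) × √(2 × 0.5 × 11.7) = 5.999 → n = 6.

n = 6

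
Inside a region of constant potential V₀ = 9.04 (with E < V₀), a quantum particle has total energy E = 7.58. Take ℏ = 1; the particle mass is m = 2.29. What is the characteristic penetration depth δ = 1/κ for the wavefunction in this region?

Since E < V₀ the TISE in this region is ψ'' = κ²ψ with κ = √(2m(V₀ − E))/ℏ.
κ = √(2 × 2.29 × 1.46) = 2.586. The penetration depth is δ = 1/κ = 0.387.

δ = 0.387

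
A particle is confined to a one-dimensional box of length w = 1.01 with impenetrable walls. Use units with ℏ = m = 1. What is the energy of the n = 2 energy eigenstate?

E = 19.4

The infinite-well eigenfunctions ψ_n = √(2/w) sin(nπx/w) vanish at both walls, giving E_n = n²π²ℏ²/(2mw²).
E_2 = 2² × π² / (2 × 1 × 1.01²) = 19.35.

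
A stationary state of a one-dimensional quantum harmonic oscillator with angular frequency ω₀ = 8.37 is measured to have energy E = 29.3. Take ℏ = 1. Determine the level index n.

Invert E_n = (n + ½)ℏω₀: n = E/ℏω₀ − ½ = 3.001, so n = 3.

n = 3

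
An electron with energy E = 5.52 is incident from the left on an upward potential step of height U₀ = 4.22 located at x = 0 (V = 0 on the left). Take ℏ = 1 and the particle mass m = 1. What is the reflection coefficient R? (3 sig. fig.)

R = 0.120

The wavenumbers are k₁ = √(2mE)/ℏ = 3.323 on the left and k₂ = √(2m(E − U₀))/ℏ = 1.612 on the right.
Matching ψ and ψ′ at x = 0 gives r = (k₁ − k₂)/(k₁ + k₂), so R = r² = 0.1201 and T = 1 − R = 0.8799.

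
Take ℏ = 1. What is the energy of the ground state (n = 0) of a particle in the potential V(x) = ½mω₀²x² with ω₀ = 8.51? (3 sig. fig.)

E = 4.26

The oscillator eigenvalues are E_n = ℏω₀(n + ½), so E_0 = 8.51 × 0.5 = 4.255.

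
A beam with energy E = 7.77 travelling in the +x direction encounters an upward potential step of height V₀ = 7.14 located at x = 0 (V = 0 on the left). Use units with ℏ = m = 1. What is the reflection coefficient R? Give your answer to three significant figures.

The wavenumbers are k₁ = √(2mE)/ℏ = 3.942 on the left and k₂ = √(2m(E − V₀))/ℏ = 1.122 on the right.
Continuity of ψ and ψ′ at the step yields the reflection amplitude r = (k₁ − k₂)/(k₁ + k₂) = 0.5567; thus R = |r|² = 0.3099, T = 0.6901.

R = 0.310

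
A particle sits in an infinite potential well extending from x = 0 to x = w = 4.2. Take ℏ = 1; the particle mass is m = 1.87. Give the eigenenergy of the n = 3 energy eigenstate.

The infinite-well eigenfunctions ψ_n = √(2/w) sin(nπx/w) vanish at both walls, giving E_n = n²π²ℏ²/(2mw²).
E_3 = 3² × π² / (2 × 1.87 × 4.2²) = 1.346.

E = 1.35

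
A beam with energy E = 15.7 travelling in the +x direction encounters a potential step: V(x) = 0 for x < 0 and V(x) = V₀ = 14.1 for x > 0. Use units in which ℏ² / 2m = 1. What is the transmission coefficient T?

T = 0.734

The wavenumbers are k₁ = √(2mE)/ℏ = 3.962 on the left and k₂ = √(2m(E − V₀))/ℏ = 1.265 on the right.
Continuity of ψ and ψ′ at the step yields the reflection amplitude r = (k₁ − k₂)/(k₁ + k₂) = 0.5160; thus R = |r|² = 0.2663, T = 0.7337.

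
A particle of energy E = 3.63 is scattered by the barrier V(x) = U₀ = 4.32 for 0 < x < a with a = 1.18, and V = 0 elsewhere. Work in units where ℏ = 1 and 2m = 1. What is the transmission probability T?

T = 0.291

Since E < U₀ the interior solution is evanescent with decay constant κ = √(2m(U₀ − E))/ℏ = 0.8307.
κa = 0.9802, sinh(κa) = 1.145.
The exact tunnelling result is T⁻¹ = 1 + U₀² sinh²(κa) / [4E(U₀ − E)] = 3.441, so T = 0.291.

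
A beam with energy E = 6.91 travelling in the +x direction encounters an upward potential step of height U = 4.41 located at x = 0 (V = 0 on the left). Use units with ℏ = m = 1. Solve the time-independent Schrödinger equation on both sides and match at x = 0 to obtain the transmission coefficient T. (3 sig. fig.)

T = 0.938

The wavenumbers are k₁ = √(2mE)/ℏ = 3.718 on the left and k₂ = √(2m(E − U))/ℏ = 2.236 on the right.
Continuity of ψ and ψ′ at the step yields the reflection amplitude r = (k₁ − k₂)/(k₁ + k₂) = 0.2488; thus R = |r|² = 0.06192, T = 0.9381.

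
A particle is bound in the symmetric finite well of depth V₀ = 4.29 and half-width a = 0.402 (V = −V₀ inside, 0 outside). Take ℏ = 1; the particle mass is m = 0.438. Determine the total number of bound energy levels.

N = 1

The dimensionless depth is z₀ = a√(2mV₀)/ℏ = 0.402 × √(3.758) = 0.7793.
The even/odd transcendental equations gain one root per π/2 in z₀, giving N = 1 + ⌊2z₀/π⌋ = 1 + ⌊0.4961⌋ = 1.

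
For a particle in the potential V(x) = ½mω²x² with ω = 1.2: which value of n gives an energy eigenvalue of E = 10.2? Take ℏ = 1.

n = 8

Invert E_n = (n + ½)ℏω: n = E/ℏω − ½ = 8.000, so n = 8.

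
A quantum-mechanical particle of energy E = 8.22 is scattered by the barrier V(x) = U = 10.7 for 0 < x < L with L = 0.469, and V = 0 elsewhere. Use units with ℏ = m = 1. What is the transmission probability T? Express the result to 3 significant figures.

T = 0.315

Since E < U the interior solution is evanescent with decay constant κ = √(2m(U − E))/ℏ = 2.227.
κL = 1.045, sinh(κL) = 1.245.
Matching ψ, ψ′ at both faces gives T = [1 + U² sinh²(κL) / (4E(U − E))]⁻¹ = 1/3.177 = 0.315.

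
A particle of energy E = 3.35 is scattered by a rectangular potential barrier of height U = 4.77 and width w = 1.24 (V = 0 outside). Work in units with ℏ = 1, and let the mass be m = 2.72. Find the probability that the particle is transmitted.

Since E < U the interior solution is evanescent with decay constant κ = √(2m(U − E))/ℏ = 2.779.
κw = 3.446, sinh(κw) = 15.68.
Matching ψ, ψ′ at both faces gives T = [1 + U² sinh²(κw) / (4E(U − E))]⁻¹ = 1/294.9 = 0.00339.

T = 0.00339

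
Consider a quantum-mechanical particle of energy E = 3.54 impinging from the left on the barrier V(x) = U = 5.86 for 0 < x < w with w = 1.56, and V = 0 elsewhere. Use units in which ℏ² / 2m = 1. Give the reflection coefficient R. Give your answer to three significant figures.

E < U: inside the barrier ψ ∝ e^{±κx} with κ = √(2m(U − E))/ℏ = 1.523.
κw = 2.376, sinh(κw) = 5.335.
The exact tunnelling result is T⁻¹ = 1 + U² sinh²(κw) / [4E(U − E)] = 30.75, so T = 0.0325.
R = 1 − T = 0.967.

R = 0.967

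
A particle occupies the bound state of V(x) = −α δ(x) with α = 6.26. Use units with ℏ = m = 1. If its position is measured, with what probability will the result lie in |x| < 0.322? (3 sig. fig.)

P = 0.982

The normalised bound state is ψ = √κ e^{−κ|x|} with κ = mα/ℏ² = 6.260.
P(|x| < d) = ∫_{−d}^{d} κ e^{−2κ|x|} dx = 1 − e^{−2κd} = 1 − e^{−4.031} = 0.9823.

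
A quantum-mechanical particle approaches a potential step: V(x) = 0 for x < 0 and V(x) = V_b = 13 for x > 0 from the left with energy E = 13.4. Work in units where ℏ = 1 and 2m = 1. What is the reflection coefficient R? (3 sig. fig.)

R = 0.498

On each side the TISE gives plane waves with k = √(2m(E − V))/ℏ: k₁ = √(2·½·13.4) = 3.661, k₂ = √(2·½·0.4) = 0.6325.
Matching ψ and ψ′ at x = 0 gives r = (k₁ − k₂)/(k₁ + k₂), so R = r² = 0.4975 and T = 1 − R = 0.5025.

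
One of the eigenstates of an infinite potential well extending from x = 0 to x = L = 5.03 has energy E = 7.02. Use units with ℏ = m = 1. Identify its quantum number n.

n = 6

For an infinite well E_n = n²π²ℏ²/(2mL²), so n = (L/πℏ)√(2mE).
n = (5.03/π) × √(2 × 1 × 7.02) = 5.999 → n = 6.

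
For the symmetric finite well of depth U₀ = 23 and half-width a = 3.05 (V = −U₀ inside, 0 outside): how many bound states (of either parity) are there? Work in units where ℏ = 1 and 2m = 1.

The dimensionless depth is z₀ = a√(2mU₀)/ℏ = 3.05 × √(23.00) = 14.63.
A new bound state (alternating even/odd) appears each time z₀ passes a multiple of π/2, so N = ⌊2z₀/π⌋ + 1 = ⌊9.312⌋ + 1 = 10.

N = 10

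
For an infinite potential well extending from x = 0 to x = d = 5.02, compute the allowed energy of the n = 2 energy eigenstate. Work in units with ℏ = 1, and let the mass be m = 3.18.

The infinite-well eigenfunctions ψ_n = √(2/d) sin(nπx/d) vanish at both walls, giving E_n = n²π²ℏ²/(2md²).
E_2 = 2² × π² / (2 × 3.18 × 5.02²) = 0.2463.

E = 0.246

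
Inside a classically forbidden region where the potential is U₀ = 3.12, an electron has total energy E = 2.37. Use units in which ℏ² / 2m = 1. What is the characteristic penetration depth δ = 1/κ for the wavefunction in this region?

Since E < U₀ the TISE in this region is ψ'' = κ²ψ with κ = √(2m(U₀ − E))/ℏ.
κ = √(2 × 0.5 × 0.75) = 0.8660. The penetration depth is δ = 1/κ = 1.15.

δ = 1.15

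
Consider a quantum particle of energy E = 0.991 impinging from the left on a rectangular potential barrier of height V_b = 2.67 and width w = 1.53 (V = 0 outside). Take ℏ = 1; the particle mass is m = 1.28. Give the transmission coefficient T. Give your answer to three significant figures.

T = 0.00654

Since E < V_b the interior solution is evanescent with decay constant κ = √(2m(V_b − E))/ℏ = 2.073.
κw = 3.172, sinh(κw) = 11.91.
Matching ψ, ψ′ at both faces gives T = [1 + V_b² sinh²(κw) / (4E(V_b − E))]⁻¹ = 1/152.9 = 0.00654.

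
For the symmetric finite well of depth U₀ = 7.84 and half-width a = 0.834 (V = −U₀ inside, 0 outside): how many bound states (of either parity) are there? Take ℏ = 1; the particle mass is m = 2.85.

Define the well-strength parameter z₀ = (a/ℏ)√(2mU₀) = 0.834 × √(2·2.85·7.84) = 5.575.
The even/odd transcendental equations gain one root per π/2 in z₀, giving N = 1 + ⌊2z₀/π⌋ = 1 + ⌊3.549⌋ = 4.

N = 4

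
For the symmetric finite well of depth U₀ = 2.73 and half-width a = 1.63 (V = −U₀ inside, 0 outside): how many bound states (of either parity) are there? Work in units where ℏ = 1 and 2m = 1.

N = 2

Define the well-strength parameter z₀ = (a/ℏ)√(2mU₀) = 1.63 × √(2·0.5·2.73) = 2.693.
A new bound state (alternating even/odd) appears each time z₀ passes a multiple of π/2, so N = ⌊2z₀/π⌋ + 1 = ⌊1.715⌋ + 1 = 2.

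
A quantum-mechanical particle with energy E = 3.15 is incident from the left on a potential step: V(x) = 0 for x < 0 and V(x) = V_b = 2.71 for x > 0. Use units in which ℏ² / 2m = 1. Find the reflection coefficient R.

On each side the TISE gives plane waves with k = √(2m(E − V))/ℏ: k₁ = √(2·½·3.15) = 1.775, k₂ = √(2·½·0.44) = 0.6633.
Continuity of ψ and ψ′ at the step yields the reflection amplitude r = (k₁ − k₂)/(k₁ + k₂) = 0.4559; thus R = |r|² = 0.2078, T = 0.7922.

R = 0.208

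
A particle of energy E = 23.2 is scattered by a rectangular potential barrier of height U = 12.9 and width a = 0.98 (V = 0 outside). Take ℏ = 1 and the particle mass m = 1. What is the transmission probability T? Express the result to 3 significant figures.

T = 0.860

Above the barrier the interior wavenumber is k₂ = √(2m(E − U))/ℏ = 4.539, giving phase k₂a = 4.448.
T = [1 + U² sin²(k₂a) / (4E(E − U))]⁻¹ = 1/1.162 = 0.860.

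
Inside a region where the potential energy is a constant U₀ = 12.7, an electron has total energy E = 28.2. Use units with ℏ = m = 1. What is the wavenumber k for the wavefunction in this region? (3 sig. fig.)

With E > U₀ the solution is oscillatory, ψ ∝ e^{±ikx} with k = √(2m(E − U₀))/ℏ.
k = √(2 × 1 × 15.5) = 5.568.

k = 5.57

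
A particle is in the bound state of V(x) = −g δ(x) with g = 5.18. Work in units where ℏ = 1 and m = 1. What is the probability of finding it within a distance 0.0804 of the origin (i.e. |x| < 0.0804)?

The normalised bound state is ψ = √κ e^{−κ|x|} with κ = mg/ℏ² = 5.180.
P(|x| < d) = ∫_{−d}^{d} κ e^{−2κ|x|} dx = 1 − e^{−2κd} = 1 − e^{−0.8329} = 0.5652.

P = 0.565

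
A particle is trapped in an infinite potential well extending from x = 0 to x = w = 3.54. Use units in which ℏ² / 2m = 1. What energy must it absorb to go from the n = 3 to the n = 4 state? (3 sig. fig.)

ΔE = 5.51

E_n = n²π²ℏ²/(2mw²), so ΔE = (4² − 3²) π²ℏ²/(2mw²).
ΔE = 7 × π² / (2 × 0.5 × 3.54²) = 5.513.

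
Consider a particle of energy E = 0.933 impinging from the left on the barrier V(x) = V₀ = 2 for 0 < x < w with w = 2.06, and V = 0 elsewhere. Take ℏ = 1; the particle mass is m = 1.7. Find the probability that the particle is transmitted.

T = 0.00156

E < V₀: inside the barrier ψ ∝ e^{±κx} with κ = √(2m(V₀ − E))/ℏ = 1.905.
κw = 3.924, sinh(κw) = 25.28.
Matching ψ, ψ′ at both faces gives T = [1 + V₀² sinh²(κw) / (4E(V₀ − E))]⁻¹ = 1/643.1 = 0.00156.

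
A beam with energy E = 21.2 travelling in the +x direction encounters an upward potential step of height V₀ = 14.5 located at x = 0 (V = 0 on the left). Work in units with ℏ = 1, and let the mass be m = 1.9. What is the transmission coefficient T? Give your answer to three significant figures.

The wavenumbers are k₁ = √(2mE)/ℏ = 8.976 on the left and k₂ = √(2m(E − V₀))/ℏ = 5.046 on the right.
Continuity of ψ and ψ′ at the step yields the reflection amplitude r = (k₁ − k₂)/(k₁ + k₂) = 0.2803; thus R = |r|² = 0.07855, T = 0.9214.

T = 0.921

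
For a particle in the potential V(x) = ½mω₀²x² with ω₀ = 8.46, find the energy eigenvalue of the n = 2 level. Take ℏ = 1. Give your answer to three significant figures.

The oscillator eigenvalues are E_n = ℏω₀(n + ½), so E_2 = 8.46 × 2.5 = 21.15.

E = 21.2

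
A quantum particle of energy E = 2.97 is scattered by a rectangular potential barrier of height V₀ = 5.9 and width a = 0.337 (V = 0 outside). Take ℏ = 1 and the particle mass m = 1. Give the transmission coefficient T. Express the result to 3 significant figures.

T = 0.547

E < V₀: inside the barrier ψ ∝ e^{±κx} with κ = √(2m(V₀ − E))/ℏ = 2.421.
κa = 0.8158, sinh(κa) = 0.9093.
Matching ψ, ψ′ at both faces gives T = [1 + V₀² sinh²(κa) / (4E(V₀ − E))]⁻¹ = 1/1.827 = 0.547.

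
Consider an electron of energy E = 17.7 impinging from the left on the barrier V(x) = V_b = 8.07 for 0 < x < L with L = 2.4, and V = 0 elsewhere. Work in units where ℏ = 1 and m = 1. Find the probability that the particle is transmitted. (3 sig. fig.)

T = 0.929

E > V_b: inside the barrier k₂ = √(2m(E − V_b))/ℏ = 4.389, k₂L = 10.53.
T = [1 + V_b² sin²(k₂L) / (4E(E − V_b))]⁻¹ = 1/1.076 = 0.929.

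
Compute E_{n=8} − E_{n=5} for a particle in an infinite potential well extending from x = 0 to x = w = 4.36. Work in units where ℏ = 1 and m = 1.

E_n = n²π²ℏ²/(2mw²), so ΔE = (8² − 5²) π²ℏ²/(2mw²).
ΔE = 39 × π² / (2 × 1 × 4.36²) = 10.12.

ΔE = 10.1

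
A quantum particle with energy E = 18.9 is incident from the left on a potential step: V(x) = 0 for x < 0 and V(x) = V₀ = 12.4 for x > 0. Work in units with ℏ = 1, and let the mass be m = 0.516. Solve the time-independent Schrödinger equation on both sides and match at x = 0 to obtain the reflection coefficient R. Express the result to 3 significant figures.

R = 0.0680

On each side the TISE gives plane waves with k = √(2m(E − V))/ℏ: k₁ = √(2·0.516·18.9) = 4.416, k₂ = √(2·0.516·6.5) = 2.590.
Continuity of ψ and ψ′ at the step yields the reflection amplitude r = (k₁ − k₂)/(k₁ + k₂) = 0.2607; thus R = |r|² = 0.06796, T = 0.9320.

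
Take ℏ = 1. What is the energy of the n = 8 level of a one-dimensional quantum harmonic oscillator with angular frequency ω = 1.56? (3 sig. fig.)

Using E_n = (n + ½)ℏω: E_8 = 8.5 × 1.56 = 13.26.

E = 13.3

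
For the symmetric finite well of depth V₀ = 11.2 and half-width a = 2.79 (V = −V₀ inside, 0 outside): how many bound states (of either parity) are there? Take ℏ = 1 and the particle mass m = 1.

N = 9

The dimensionless depth is z₀ = a√(2mV₀)/ℏ = 2.79 × √(22.40) = 13.20.
The even/odd transcendental equations gain one root per π/2 in z₀, giving N = 1 + ⌊2z₀/π⌋ = 1 + ⌊8.406⌋ = 9.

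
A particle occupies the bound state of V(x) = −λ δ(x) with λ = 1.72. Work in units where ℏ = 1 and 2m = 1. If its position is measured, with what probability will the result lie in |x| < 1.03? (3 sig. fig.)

The normalised bound state is ψ = √κ e^{−κ|x|} with κ = mλ/ℏ² = 0.8600.
P(|x| < d) = ∫_{−d}^{d} κ e^{−2κ|x|} dx = 1 − e^{−2κd} = 1 − e^{−1.772} = 0.8299.

P = 0.830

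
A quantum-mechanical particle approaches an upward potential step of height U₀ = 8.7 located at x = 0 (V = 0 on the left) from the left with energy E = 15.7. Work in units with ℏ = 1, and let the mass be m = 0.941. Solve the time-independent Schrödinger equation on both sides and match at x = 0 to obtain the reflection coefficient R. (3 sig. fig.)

The wavenumbers are k₁ = √(2mE)/ℏ = 5.436 on the left and k₂ = √(2m(E − U₀))/ℏ = 3.630 on the right.
Matching ψ and ψ′ at x = 0 gives r = (k₁ − k₂)/(k₁ + k₂), so R = r² = 0.03970 and T = 1 − R = 0.9603.

R = 0.0397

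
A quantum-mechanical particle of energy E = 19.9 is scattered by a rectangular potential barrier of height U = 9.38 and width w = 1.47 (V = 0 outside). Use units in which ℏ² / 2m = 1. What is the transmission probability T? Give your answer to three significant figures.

T = 0.905

Above the barrier the interior wavenumber is k₂ = √(2m(E − U))/ℏ = 3.243, giving phase k₂w = 4.768.
T = [1 + U² sin²(k₂w) / (4E(E − U))]⁻¹ = 1/1.105 = 0.905.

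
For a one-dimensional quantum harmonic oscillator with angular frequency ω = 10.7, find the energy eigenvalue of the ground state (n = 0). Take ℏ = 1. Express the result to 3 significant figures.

The oscillator eigenvalues are E_n = ℏω(n + ½), so E_0 = 10.7 × 0.5 = 5.350.

E = 5.35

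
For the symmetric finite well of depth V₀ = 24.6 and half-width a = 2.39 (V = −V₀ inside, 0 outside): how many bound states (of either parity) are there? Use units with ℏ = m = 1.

N = 11

Define the well-strength parameter z₀ = (a/ℏ)√(2mV₀) = 2.39 × √(2·1·24.6) = 16.76.
The even/odd transcendental equations gain one root per π/2 in z₀, giving N = 1 + ⌊2z₀/π⌋ = 1 + ⌊10.67⌋ = 11.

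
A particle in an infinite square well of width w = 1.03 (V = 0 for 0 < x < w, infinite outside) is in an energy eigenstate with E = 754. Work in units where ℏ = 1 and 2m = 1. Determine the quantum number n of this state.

From E_n = n²π²ℏ²/(2mw²) invert to n = √(2mw²E)/(πℏ).
n = (1.03/π) × √(2 × 0.5 × 754) = 9.003 → n = 9.

n = 9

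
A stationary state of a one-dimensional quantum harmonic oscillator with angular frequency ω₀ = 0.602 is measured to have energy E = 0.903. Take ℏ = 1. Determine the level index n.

n = 1

Invert E_n = (n + ½)ℏω₀: n = E/ℏω₀ − ½ = 1.000, so n = 1.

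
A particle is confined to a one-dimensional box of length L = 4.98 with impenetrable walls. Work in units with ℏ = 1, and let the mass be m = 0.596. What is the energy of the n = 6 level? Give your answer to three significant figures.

E = 12.0

Requiring ψ(0) = ψ(L) = 0 quantises k = nπ/L, hence E_n = ℏ²k²/2m = n²π²ℏ²/(2mL²).
E_6 = 6² × π² / (2 × 0.596 × 4.98²) = 12.02.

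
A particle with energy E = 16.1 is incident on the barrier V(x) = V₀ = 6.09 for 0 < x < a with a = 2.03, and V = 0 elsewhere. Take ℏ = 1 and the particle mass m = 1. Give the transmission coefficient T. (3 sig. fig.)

T = 0.994

E > V₀: inside the barrier k₂ = √(2m(E − V₀))/ℏ = 4.474, k₂a = 9.083.
T = [1 + V₀² sin²(k₂a) / (4E(E − V₀))]⁻¹ = 1/1.006 = 0.994.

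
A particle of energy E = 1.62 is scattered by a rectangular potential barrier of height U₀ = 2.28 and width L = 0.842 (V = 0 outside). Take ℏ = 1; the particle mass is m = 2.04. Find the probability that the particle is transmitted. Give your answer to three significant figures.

E < U₀: inside the barrier ψ ∝ e^{±κx} with κ = √(2m(U₀ − E))/ℏ = 1.641.
κL = 1.382, sinh(κL) = 1.865.
Matching ψ, ψ′ at both faces gives T = [1 + U₀² sinh²(κL) / (4E(U₀ − E))]⁻¹ = 1/5.229 = 0.191.

T = 0.191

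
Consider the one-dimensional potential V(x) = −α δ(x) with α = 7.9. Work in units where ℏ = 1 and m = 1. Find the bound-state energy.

E = -31.2

For x ≠ 0 the bound state is ψ ∝ e^{−κ|x|}; integrating the TISE across the delta gives the cusp condition 2κ = 2mα/ℏ², so κ = 7.900.
Then E = −ℏ²κ²/(2m) = −mα²/(2ℏ²) = -31.21.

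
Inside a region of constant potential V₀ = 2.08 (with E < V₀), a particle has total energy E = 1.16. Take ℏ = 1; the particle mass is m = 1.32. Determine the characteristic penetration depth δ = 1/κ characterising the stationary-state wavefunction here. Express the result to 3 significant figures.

Since E < V₀ the TISE in this region is ψ'' = κ²ψ with κ = √(2m(V₀ − E))/ℏ.
κ = √(2 × 1.32 × 0.92) = 1.558. The penetration depth is δ = 1/κ = 0.642.

δ = 0.642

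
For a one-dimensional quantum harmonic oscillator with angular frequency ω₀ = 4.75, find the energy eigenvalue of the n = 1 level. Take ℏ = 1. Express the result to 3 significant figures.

The oscillator eigenvalues are E_n = ℏω₀(n + ½), so E_1 = 4.75 × 1.5 = 7.125.

E = 7.13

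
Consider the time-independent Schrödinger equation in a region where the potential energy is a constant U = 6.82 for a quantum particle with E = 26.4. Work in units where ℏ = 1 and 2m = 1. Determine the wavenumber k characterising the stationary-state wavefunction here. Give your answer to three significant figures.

With E > U the solution is oscillatory, ψ ∝ e^{±ikx} with k = √(2m(E − U))/ℏ.
k = √(2 × 0.5 × 19.58) = 4.425.

k = 4.42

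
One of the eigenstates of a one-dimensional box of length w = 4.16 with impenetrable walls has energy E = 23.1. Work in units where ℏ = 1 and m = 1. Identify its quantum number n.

n = 9

For an infinite well E_n = n²π²ℏ²/(2mw²), so n = (w/πℏ)√(2mE).
n = (4.16/π) × √(2 × 1 × 23.1) = 9.000 → n = 9.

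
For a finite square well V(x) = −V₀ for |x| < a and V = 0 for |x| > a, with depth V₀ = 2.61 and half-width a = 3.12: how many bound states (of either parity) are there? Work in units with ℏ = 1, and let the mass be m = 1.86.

N = 7

Define the well-strength parameter z₀ = (a/ℏ)√(2mV₀) = 3.12 × √(2·1.86·2.61) = 9.722.
The even/odd transcendental equations gain one root per π/2 in z₀, giving N = 1 + ⌊2z₀/π⌋ = 1 + ⌊6.189⌋ = 7.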